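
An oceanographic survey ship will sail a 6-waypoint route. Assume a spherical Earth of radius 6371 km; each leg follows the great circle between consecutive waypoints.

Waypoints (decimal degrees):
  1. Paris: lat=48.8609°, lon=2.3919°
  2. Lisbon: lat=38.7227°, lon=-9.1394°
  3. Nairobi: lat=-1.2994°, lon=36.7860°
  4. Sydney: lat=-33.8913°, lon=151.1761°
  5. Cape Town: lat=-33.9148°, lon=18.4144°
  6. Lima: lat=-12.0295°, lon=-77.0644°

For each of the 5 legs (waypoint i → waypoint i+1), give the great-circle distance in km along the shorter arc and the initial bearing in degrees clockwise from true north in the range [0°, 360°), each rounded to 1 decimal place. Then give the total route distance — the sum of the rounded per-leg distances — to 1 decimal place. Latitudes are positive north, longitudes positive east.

Leg 1: φ1=0.8527836, φ2=0.6758386, Δφ=-0.1769450, Δλ=-0.2012592 rad; a=sin²(Δφ/2)+cosφ1·cosφ2·sin²(Δλ/2)=0.0129870297; c=2·atan2(√a, √(1-a))=0.228417542; dist=6371·c=1455.248 ≈ 1455.2 km; running total=1455.2 km
Leg 1 bearing: y=sinΔλ·cosφ2=-0.15596102, x=cosφ1·sinφ2-sinφ1·cosφ2·cosΔλ=-0.16416341; θ=atan2(y, x)=-136.4677° <0 so +360° → 223.5323° ≈ 223.5°
Leg 2: φ1=0.6758386, φ2=-0.0226788, Δφ=-0.6985174, Δλ=0.8015494 rad; a=sin²(Δφ/2)+cosφ1·cosφ2·sin²(Δλ/2)=0.2358172298; c=2·atan2(√a, √(1-a))=1.014122037; dist=6371·c=6460.971 ≈ 6461.0 km; running total=7916.2 km
Leg 2 bearing: y=sinΔλ·cosφ2=0.71824999, x=cosφ1·sinφ2-sinφ1·cosφ2·cosΔλ=-0.45271052; θ=atan2(y, x)=122.2231° ≈ 122.2°
Leg 3: φ1=-0.0226788, φ2=-0.5915148, Δφ=-0.5688360, Δλ=1.9964839 rad; a=sin²(Δφ/2)+cosφ1·cosφ2·sin²(Δλ/2)=0.6650264541; c=2·atan2(√a, √(1-a))=1.907155951; dist=6371·c=12150.491 ≈ 12150.5 km; running total=20066.7 km
Leg 3 bearing: y=sinΔλ·cosφ2=0.75601498, x=cosφ1·sinφ2-sinφ1·cosφ2·cosΔλ=-0.56524899; θ=atan2(y, x)=126.7843° ≈ 126.8°
Leg 4: φ1=-0.5915148, φ2=-0.5919249, Δφ=-0.0004102, Δλ=-2.3171288 rad; a=sin²(Δφ/2)+cosφ1·cosφ2·sin²(Δλ/2)=0.5782903135; c=2·atan2(√a, √(1-a))=1.728023945; dist=6371·c=11009.241 ≈ 11009.2 km; running total=31075.9 km
Leg 4 bearing: y=sinΔλ·cosφ2=-0.60927585, x=cosφ1·sinφ2-sinφ1·cosφ2·cosΔλ=-0.77734513; θ=atan2(y, x)=-141.9110° <0 so +360° → 218.0890° ≈ 218.1°
Leg 5: φ1=-0.5919249, φ2=-0.2099544, Δφ=0.3819705, Δλ=-1.6664194 rad; a=sin²(Δφ/2)+cosφ1·cosφ2·sin²(Δλ/2)=0.4806032329; c=2·atan2(√a, √(1-a))=1.531993056; dist=6371·c=9760.328 ≈ 9760.3 km; running total=40836.2 km
Leg 5 bearing: y=sinΔλ·cosφ2=-0.97357234, x=cosφ1·sinφ2-sinφ1·cosφ2·cosΔλ=-0.22505991; θ=atan2(y, x)=-103.0164° <0 so +360° → 256.9836° ≈ 257.0°

Leg 1: dist=1455.2 km, bearing=223.5°
Leg 2: dist=6461.0 km, bearing=122.2°
Leg 3: dist=12150.5 km, bearing=126.8°
Leg 4: dist=11009.2 km, bearing=218.1°
Leg 5: dist=9760.3 km, bearing=257.0°
Total: 40836.2 km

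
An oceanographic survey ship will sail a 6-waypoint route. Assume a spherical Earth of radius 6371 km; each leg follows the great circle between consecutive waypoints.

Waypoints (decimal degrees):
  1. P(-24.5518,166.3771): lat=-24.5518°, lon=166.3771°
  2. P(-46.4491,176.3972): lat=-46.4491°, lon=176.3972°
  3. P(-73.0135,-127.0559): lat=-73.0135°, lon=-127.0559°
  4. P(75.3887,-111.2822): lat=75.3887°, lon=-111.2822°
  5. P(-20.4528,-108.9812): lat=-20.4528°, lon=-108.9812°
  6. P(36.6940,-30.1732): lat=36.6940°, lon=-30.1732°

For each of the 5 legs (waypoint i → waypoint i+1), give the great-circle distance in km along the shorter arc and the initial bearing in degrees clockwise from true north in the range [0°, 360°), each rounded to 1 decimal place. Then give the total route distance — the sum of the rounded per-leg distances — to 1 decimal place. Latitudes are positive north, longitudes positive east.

Leg 1: φ1=-0.4285097, φ2=-0.8106897, Δφ=-0.3821800, Δλ=0.1748837 rad; a=sin²(Δφ/2)+cosφ1·cosφ2·sin²(Δλ/2)=0.0408527106; c=2·atan2(√a, √(1-a))=0.407045325; dist=6371·c=2593.286 ≈ 2593.3 km; running total=2593.3 km
Leg 1 bearing: y=sinΔλ·cosφ2=0.11988140, x=cosφ1·sinφ2-sinφ1·cosφ2·cosΔλ=-0.37731090; θ=atan2(y, x)=162.3736° ≈ 162.4°
Leg 2: φ1=-0.8106897, φ2=-1.2743260, Δφ=-0.4636362, Δλ=-5.2962557 rad; a=sin²(Δφ/2)+cosφ1·cosφ2·sin²(Δλ/2)=0.0979475400; c=2·atan2(√a, √(1-a))=0.636628029; dist=6371·c=4055.957 ≈ 4056.0 km; running total=6649.3 km
Leg 2 bearing: y=sinΔλ·cosφ2=0.24374863, x=cosφ1·sinφ2-sinφ1·cosφ2·cosΔλ=-0.54221941; θ=atan2(y, x)=155.7942° ≈ 155.8°
Leg 3: φ1=-1.2743260, φ2=1.3157810, Δφ=2.5901070, Δλ=0.2753030 rad; a=sin²(Δφ/2)+cosφ1·cosφ2·sin²(Δλ/2)=0.9272611333; c=2·atan2(√a, √(1-a))=2.595426716; dist=6371·c=16535.464 ≈ 16535.5 km; running total=23184.8 km
Leg 3 bearing: y=sinΔλ·cosφ2=0.06857405, x=cosφ1·sinφ2-sinφ1·cosφ2·cosΔλ=0.51486823; θ=atan2(y, x)=7.5864° ≈ 7.6°
Leg 4: φ1=1.3157810, φ2=-0.3569687, Δφ=-1.6727497, Δλ=0.0401600 rad; a=sin²(Δφ/2)+cosφ1·cosφ2·sin²(Δλ/2)=0.5509837254; c=2·atan2(√a, √(1-a))=1.672941308; dist=6371·c=10658.309 ≈ 10658.3 km; running total=33843.1 km
Leg 4 bearing: y=sinΔλ·cosφ2=0.03761824, x=cosφ1·sinφ2-sinφ1·cosφ2·cosΔλ=-0.99407621; θ=atan2(y, x)=177.8328° ≈ 177.8°
Leg 5: φ1=-0.3569687, φ2=0.6404311, Δφ=0.9973998, Δλ=1.3754591 rad; a=sin²(Δφ/2)+cosφ1·cosφ2·sin²(Δλ/2)=0.5314893185; c=2·atan2(√a, √(1-a))=1.633816670; dist=6371·c=10409.046 ≈ 10409.0 km; running total=44252.1 km
Leg 5 bearing: y=sinΔλ·cosφ2=0.78658908, x=cosφ1·sinφ2-sinφ1·cosφ2·cosΔλ=0.61425672; θ=atan2(y, x)=52.0133° ≈ 52.0°

Leg 1: dist=2593.3 km, bearing=162.4°
Leg 2: dist=4056.0 km, bearing=155.8°
Leg 3: dist=16535.5 km, bearing=7.6°
Leg 4: dist=10658.3 km, bearing=177.8°
Leg 5: dist=10409.0 km, bearing=52.0°
Total: 44252.1 km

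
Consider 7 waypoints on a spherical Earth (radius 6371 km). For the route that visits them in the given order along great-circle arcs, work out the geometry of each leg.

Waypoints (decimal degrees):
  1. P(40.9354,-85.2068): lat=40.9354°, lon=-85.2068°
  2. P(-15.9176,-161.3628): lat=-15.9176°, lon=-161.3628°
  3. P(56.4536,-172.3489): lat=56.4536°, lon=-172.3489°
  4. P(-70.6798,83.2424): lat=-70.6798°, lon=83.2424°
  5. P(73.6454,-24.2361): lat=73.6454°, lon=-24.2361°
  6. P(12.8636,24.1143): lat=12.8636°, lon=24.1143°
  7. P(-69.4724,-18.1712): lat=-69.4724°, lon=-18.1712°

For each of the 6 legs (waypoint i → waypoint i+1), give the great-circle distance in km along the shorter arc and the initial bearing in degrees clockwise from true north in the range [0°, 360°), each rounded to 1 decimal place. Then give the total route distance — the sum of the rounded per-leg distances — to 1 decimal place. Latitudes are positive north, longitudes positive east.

Leg 1: dist=10044.9 km, bearing=249.0°
Leg 2: dist=8112.3 km, bearing=353.7°
Leg 3: dist=16268.3 km, bearing=215.3°
Leg 4: dist=17678.2 km, bearing=311.5°
Leg 5: dist=7413.1 km, bearing=127.5°
Leg 6: dist=9724.5 km, bearing=193.7°
Total: 69241.3 km

Leg 1: φ1=0.7144575, φ2=-0.2778145, Δφ=-0.9922720, Δλ=-1.3291729 rad; a=sin²(Δφ/2)+cosφ1·cosφ2·sin²(Δλ/2)=0.5029307843; c=2·atan2(√a, √(1-a))=1.576657929; dist=6371·c=10044.888 ≈ 10044.9 km; running total=10044.9 km
Leg 1 bearing: y=sinΔλ·cosφ2=-0.93372175, x=cosφ1·sinφ2-sinφ1·cosφ2·cosΔλ=-0.35795158; θ=atan2(y, x)=-110.9748° <0 so +360° → 249.0252° ≈ 249.0°
Leg 2: φ1=-0.2778145, φ2=0.9853012, Δφ=1.2631157, Δλ=-0.1917436 rad; a=sin²(Δφ/2)+cosφ1·cosφ2·sin²(Δλ/2)=0.3534450906; c=2·atan2(√a, √(1-a))=1.273318423; dist=6371·c=8112.312 ≈ 8112.3 km; running total=18157.2 km
Leg 2 bearing: y=sinΔλ·cosφ2=-0.10531176, x=cosφ1·sinφ2-sinφ1·cosφ2·cosΔλ=0.95026105; θ=atan2(y, x)=-6.3239° <0 so +360° → 353.6761° ≈ 353.7°
Leg 3: φ1=0.9853012, φ2=-1.2335952, Δφ=-2.2188964, Δλ=4.4609097 rad; a=sin²(Δφ/2)+cosφ1·cosφ2·sin²(Δλ/2)=0.9159989218; c=2·atan2(√a, √(1-a))=2.553495500; dist=6371·c=16268.320 ≈ 16268.3 km; running total=34425.5 km
Leg 3 bearing: y=sinΔλ·cosφ2=-0.32044045, x=cosφ1·sinφ2-sinφ1·cosφ2·cosΔλ=-0.45287692; θ=atan2(y, x)=-144.7181° <0 so +360° → 215.2819° ≈ 215.3°
Leg 4: φ1=-1.2335952, φ2=1.2853547, Δφ=2.5189499, Δλ=-1.8758537 rad; a=sin²(Δφ/2)+cosφ1·cosφ2·sin²(Δλ/2)=0.9667404758; c=2·atan2(√a, √(1-a))=2.774796033; dist=6371·c=17678.226 ≈ 17678.2 km; running total=52103.7 km
Leg 4 bearing: y=sinΔλ·cosφ2=-0.26858054, x=cosφ1·sinφ2-sinφ1·cosφ2·cosΔλ=0.23765059; θ=atan2(y, x)=-48.4963° <0 so +360° → 311.5037° ≈ 311.5°
Leg 5: φ1=1.2853547, φ2=0.2245122, Δφ=-1.0608425, Δλ=0.8438737 rad; a=sin²(Δφ/2)+cosφ1·cosφ2·sin²(Δλ/2)=0.3019712569; c=2·atan2(√a, √(1-a))=1.163577099; dist=6371·c=7413.1497 ≈ 7413.1 km; running total=59516.8 km
Leg 5 bearing: y=sinΔλ·cosφ2=0.72846988, x=cosφ1·sinφ2-sinφ1·cosφ2·cosΔλ=-0.55899026; θ=atan2(y, x)=127.5008° ≈ 127.5°
Leg 6: φ1=0.2245122, φ2=-1.2125221, Δφ=-1.4370343, Δλ=-0.7380212 rad; a=sin²(Δφ/2)+cosφ1·cosφ2·sin²(Δλ/2)=0.4777937359; c=2·atan2(√a, √(1-a))=1.526369185; dist=6371·c=9724.498 ≈ 9724.5 km; running total=69241.3 km
Leg 6 bearing: y=sinΔλ·cosφ2=-0.23593195, x=cosφ1·sinφ2-sinφ1·cosφ2·cosΔλ=-0.97075416; θ=atan2(y, x)=-166.3397° <0 so +360° → 193.6603° ≈ 193.7°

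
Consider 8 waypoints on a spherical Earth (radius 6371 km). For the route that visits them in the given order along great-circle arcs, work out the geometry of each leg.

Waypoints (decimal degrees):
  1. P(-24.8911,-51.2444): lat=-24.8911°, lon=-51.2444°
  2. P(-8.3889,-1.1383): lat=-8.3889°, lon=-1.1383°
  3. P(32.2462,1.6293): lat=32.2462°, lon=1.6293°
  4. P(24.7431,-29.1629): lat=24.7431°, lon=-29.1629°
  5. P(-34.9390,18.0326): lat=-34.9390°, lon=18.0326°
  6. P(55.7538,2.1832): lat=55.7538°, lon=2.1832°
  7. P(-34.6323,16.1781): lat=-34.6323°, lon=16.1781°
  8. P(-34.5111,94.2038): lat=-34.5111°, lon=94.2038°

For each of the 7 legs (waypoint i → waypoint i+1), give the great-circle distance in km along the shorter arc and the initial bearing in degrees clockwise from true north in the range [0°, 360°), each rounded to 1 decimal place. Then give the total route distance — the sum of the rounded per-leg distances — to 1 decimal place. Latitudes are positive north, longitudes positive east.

Leg 1: φ1=-0.4344316, φ2=-0.1464139, Δφ=0.2880177, Δλ=0.8745164 rad; a=sin²(Δφ/2)+cosφ1·cosφ2·sin²(Δλ/2)=0.1815144837; c=2·atan2(√a, √(1-a))=0.880233664; dist=6371·c=5607.969 ≈ 5608.0 km; running total=5608.0 km
Leg 1 bearing: y=sinΔλ·cosφ2=0.75902451, x=cosφ1·sinφ2-sinφ1·cosφ2·cosΔλ=0.13472079; θ=atan2(y, x)=79.9353° ≈ 79.9°
Leg 2: φ1=-0.1464139, φ2=0.5628024, Δφ=0.7092163, Δλ=0.0483037 rad; a=sin²(Δφ/2)+cosφ1·cosφ2·sin²(Δλ/2)=0.1210517241; c=2·atan2(√a, √(1-a))=0.710713573; dist=6371·c=4527.956 ≈ 4528.0 km; running total=10136.0 km
Leg 2 bearing: y=sinΔλ·cosφ2=0.04083763, x=cosφ1·sinφ2-sinφ1·cosφ2·cosΔλ=0.65109531; θ=atan2(y, x)=3.5890° ≈ 3.6°
Leg 3: φ1=0.5628024, φ2=0.4318486, Δφ=-0.1309538, Δλ=-0.5374253 rad; a=sin²(Δφ/2)+cosφ1·cosφ2·sin²(Δλ/2)=0.0584219634; c=2·atan2(√a, √(1-a))=0.488247930; dist=6371·c=3110.628 ≈ 3110.6 km; running total=13246.6 km
Leg 3 bearing: y=sinΔλ·cosφ2=-0.46492784, x=cosφ1·sinφ2-sinφ1·cosφ2·cosΔλ=-0.06226919; θ=atan2(y, x)=-97.6284° <0 so +360° → 262.3716° ≈ 262.4°
Leg 4: φ1=0.4318486, φ2=-0.6098006, Δφ=-1.0416491, Δλ=0.8237169 rad; a=sin²(Δφ/2)+cosφ1·cosφ2·sin²(Δλ/2)=0.3669083054; c=2·atan2(√a, √(1-a))=1.301364931; dist=6371·c=8290.996 ≈ 8291.0 km; running total=21537.6 km
Leg 4 bearing: y=sinΔλ·cosφ2=0.60144029, x=cosφ1·sinφ2-sinφ1·cosφ2·cosΔλ=-0.75327019; θ=atan2(y, x)=141.3948° ≈ 141.4°
Leg 5: φ1=-0.6098006, φ2=0.9730874, Δφ=1.5828880, Δλ=-0.2766242 rad; a=sin²(Δφ/2)+cosφ1·cosφ2·sin²(Δλ/2)=0.5148147270; c=2·atan2(√a, √(1-a))=1.600430118; dist=6371·c=10196.340 ≈ 10196.3 km; running total=31733.9 km
Leg 5 bearing: y=sinΔλ·cosφ2=-0.15369255, x=cosφ1·sinφ2-sinφ1·cosφ2·cosΔλ=0.98767439; θ=atan2(y, x)=-8.8449° <0 so +360° → 351.1551° ≈ 351.2°
Leg 6: φ1=0.9730874, φ2=-0.6044477, Δφ=-1.5775350, Δλ=0.2442571 rad; a=sin²(Δφ/2)+cosφ1·cosφ2·sin²(Δλ/2)=0.5102414793; c=2·atan2(√a, √(1-a))=1.591280718; dist=6371·c=10138.049 ≈ 10138.0 km; running total=41871.9 km
Leg 6 bearing: y=sinΔλ·cosφ2=0.19898617, x=cosφ1·sinφ2-sinφ1·cosφ2·cosΔλ=-0.97978822; θ=atan2(y, x)=168.5199° ≈ 168.5°
Leg 7: φ1=-0.6044477, φ2=-0.6023323, Δφ=0.0021153, Δλ=1.3618054 rad; a=sin²(Δφ/2)+cosφ1·cosφ2·sin²(Δλ/2)=0.2686733507; c=2·atan2(√a, √(1-a))=1.089810586; dist=6371·c=6943.183 ≈ 6943.2 km; running total=48815.1 km
Leg 7 bearing: y=sinΔλ·cosφ2=0.80608647, x=cosφ1·sinφ2-sinφ1·cosφ2·cosΔλ=-0.36902104; θ=atan2(y, x)=114.5980° ≈ 114.6°

Leg 1: dist=5608.0 km, bearing=79.9°
Leg 2: dist=4528.0 km, bearing=3.6°
Leg 3: dist=3110.6 km, bearing=262.4°
Leg 4: dist=8291.0 km, bearing=141.4°
Leg 5: dist=10196.3 km, bearing=351.2°
Leg 6: dist=10138.0 km, bearing=168.5°
Leg 7: dist=6943.2 km, bearing=114.6°
Total: 48815.1 km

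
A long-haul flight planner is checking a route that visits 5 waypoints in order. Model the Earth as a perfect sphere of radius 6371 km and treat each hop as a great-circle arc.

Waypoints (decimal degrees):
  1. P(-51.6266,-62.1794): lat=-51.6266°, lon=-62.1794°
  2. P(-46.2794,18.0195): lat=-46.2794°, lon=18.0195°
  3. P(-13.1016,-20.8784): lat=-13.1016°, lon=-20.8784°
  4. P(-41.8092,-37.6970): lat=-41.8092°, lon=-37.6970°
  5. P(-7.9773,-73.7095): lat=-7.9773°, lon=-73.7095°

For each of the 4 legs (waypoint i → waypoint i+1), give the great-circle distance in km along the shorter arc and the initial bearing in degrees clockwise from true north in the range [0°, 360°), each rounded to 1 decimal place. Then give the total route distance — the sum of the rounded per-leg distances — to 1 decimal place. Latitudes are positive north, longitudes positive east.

Leg 1: dist=5585.9 km, bearing=117.6°
Leg 2: dist=5176.2 km, bearing=302.6°
Leg 3: dist=3582.4 km, bearing=203.9°
Leg 4: dist=5159.6 km, bearing=306.5°
Total: 19504.1 km

Leg 1: φ1=-0.9010542, φ2=-0.8077279, Δφ=0.0933262, Δλ=1.3997349 rad; a=sin²(Δφ/2)+cosφ1·cosφ2·sin²(Δλ/2)=0.1801826147; c=2·atan2(√a, √(1-a))=0.876773294; dist=6371·c=5585.923 ≈ 5585.9 km; running total=5585.9 km
Leg 1 bearing: y=sinΔλ·cosφ2=0.68105482, x=cosφ1·sinφ2-sinφ1·cosφ2·cosΔλ=-0.35641505; θ=atan2(y, x)=117.6243° ≈ 117.6°
Leg 2: φ1=-0.8077279, φ2=-0.2286661, Δφ=0.5790618, Δλ=-0.6788964 rad; a=sin²(Δφ/2)+cosφ1·cosφ2·sin²(Δλ/2)=0.1561420394; c=2·atan2(√a, √(1-a))=0.812458183; dist=6371·c=5176.171 ≈ 5176.2 km; running total=10762.1 km
Leg 2 bearing: y=sinΔλ·cosφ2=-0.61158917, x=cosφ1·sinφ2-sinφ1·cosφ2·cosΔλ=0.39115917; θ=atan2(y, x)=-57.3979° <0 so +360° → 302.6021° ≈ 302.6°
Leg 3: φ1=-0.2286661, φ2=-0.7297082, Δφ=-0.5010421, Δλ=-0.2935399 rad; a=sin²(Δφ/2)+cosφ1·cosφ2·sin²(Δλ/2)=0.0769851608; c=2·atan2(√a, √(1-a))=0.562302747; dist=6371·c=3582.431 ≈ 3582.4 km; running total=14344.5 km
Leg 3 bearing: y=sinΔλ·cosφ2=-0.21566696, x=cosφ1·sinφ2-sinφ1·cosφ2·cosΔλ=-0.48756696; θ=atan2(y, x)=-156.1386° <0 so +360° → 203.8614° ≈ 203.9°
Leg 4: φ1=-0.7297082, φ2=-0.1392302, Δφ=0.5904780, Δλ=-0.6285367 rad; a=sin²(Δφ/2)+cosφ1·cosφ2·sin²(Δλ/2)=0.1551976649; c=2·atan2(√a, √(1-a))=0.809853311; dist=6371·c=5159.575 ≈ 5159.6 km; running total=19504.1 km
Leg 4 bearing: y=sinΔλ·cosφ2=-0.58227211, x=cosφ1·sinφ2-sinφ1·cosφ2·cosΔλ=0.43058633; θ=atan2(y, x)=-53.5173° <0 so +360° → 306.4827° ≈ 306.5°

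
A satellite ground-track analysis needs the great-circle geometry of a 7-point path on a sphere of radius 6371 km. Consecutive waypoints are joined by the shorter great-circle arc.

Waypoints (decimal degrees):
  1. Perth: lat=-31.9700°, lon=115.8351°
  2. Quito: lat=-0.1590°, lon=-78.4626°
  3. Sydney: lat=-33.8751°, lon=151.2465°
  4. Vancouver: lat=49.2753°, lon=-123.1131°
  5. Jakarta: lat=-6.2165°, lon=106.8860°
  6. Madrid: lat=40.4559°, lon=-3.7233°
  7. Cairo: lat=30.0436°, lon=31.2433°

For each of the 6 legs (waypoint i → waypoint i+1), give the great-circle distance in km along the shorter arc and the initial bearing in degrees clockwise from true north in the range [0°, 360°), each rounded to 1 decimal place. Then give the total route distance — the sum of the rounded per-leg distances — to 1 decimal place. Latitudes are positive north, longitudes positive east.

Leg 1: dist=16139.1 km, bearing=154.4°
Leg 2: dist=13606.7 km, bearing=228.6°
Leg 3: dist=12499.5 km, bearing=44.7°
Leg 4: dist=13335.9 km, bearing=298.5°
Leg 5: dist=12194.2 km, bearing=310.9°
Leg 6: dist=3353.5 km, bearing=99.1°
Total: 71128.9 km

Leg 1: φ1=-0.5579818, φ2=-0.0027751, Δφ=0.5552067, Δλ=-3.3911346 rad; a=sin²(Δφ/2)+cosφ1·cosφ2·sin²(Δλ/2)=0.9102883081; c=2·atan2(√a, √(1-a))=2.533215504; dist=6371·c=16139.116 ≈ 16139.1 km; running total=16139.1 km
Leg 1 bearing: y=sinΔλ·cosφ2=0.24695916, x=cosφ1·sinφ2-sinφ1·cosφ2·cosΔλ=-0.51542719; θ=atan2(y, x)=154.3993° ≈ 154.4°
Leg 2: φ1=-0.0027751, φ2=-0.5912320, Δφ=-0.5884570, Δλ=4.0091801 rad; a=sin²(Δφ/2)+cosφ1·cosφ2·sin²(Δλ/2)=0.7676753814; c=2·atan2(√a, √(1-a))=2.135719305; dist=6371·c=13606.668 ≈ 13606.7 km; running total=29745.8 km
Leg 2 bearing: y=sinΔλ·cosφ2=-0.63329417, x=cosφ1·sinφ2-sinφ1·cosφ2·cosΔλ=-0.55887213; θ=atan2(y, x)=-131.4279° <0 so +360° → 228.5721° ≈ 228.6°
Leg 3: φ1=-0.5912320, φ2=0.8600162, Δφ=1.4512483, Δλ=-4.7884784 rad; a=sin²(Δφ/2)+cosφ1·cosφ2·sin²(Δλ/2)=0.6906196116; c=2·atan2(√a, √(1-a))=1.961932713; dist=6371·c=12499.473 ≈ 12499.5 km; running total=42245.3 km
Leg 3 bearing: y=sinΔλ·cosφ2=0.65053745, x=cosφ1·sinφ2-sinφ1·cosφ2·cosΔλ=0.65685439; θ=atan2(y, x)=44.7232° ≈ 44.7°
Leg 4: φ1=0.8600162, φ2=-0.1084984, Δφ=-0.9685146, Δλ=4.0142416 rad; a=sin²(Δφ/2)+cosφ1·cosφ2·sin²(Δλ/2)=0.7494886319; c=2·atan2(√a, √(1-a))=2.093214550; dist=6371·c=13335.870 ≈ 13335.9 km; running total=55581.2 km
Leg 4 bearing: y=sinΔλ·cosφ2=-0.76152993, x=cosφ1·sinφ2-sinφ1·cosφ2·cosΔλ=0.41363494; θ=atan2(y, x)=-61.4908° <0 so +360° → 298.5092° ≈ 298.5°
Leg 5: φ1=-0.1084984, φ2=0.7060887, Δφ=0.8145870, Δλ=-1.9304965 rad; a=sin²(Δφ/2)+cosφ1·cosφ2·sin²(Δλ/2)=0.6682607421; c=2·atan2(√a, √(1-a))=1.914016811; dist=6371·c=12194.201 ≈ 12194.2 km; running total=67775.4 km
Leg 5 bearing: y=sinΔλ·cosφ2=-0.71220949, x=cosφ1·sinφ2-sinφ1·cosφ2·cosΔλ=0.61604458; θ=atan2(y, x)=-49.1410° <0 so +360° → 310.8590° ≈ 310.9°
Leg 6: φ1=0.7060887, φ2=0.5243597, Δφ=-0.1817289, Δλ=0.6102823 rad; a=sin²(Δφ/2)+cosφ1·cosφ2·sin²(Δλ/2)=0.0676834942; c=2·atan2(√a, √(1-a))=0.526376880; dist=6371·c=3353.547 ≈ 3353.5 km; running total=71128.9 km
Leg 6 bearing: y=sinΔλ·cosφ2=0.49609994, x=cosφ1·sinφ2-sinφ1·cosφ2·cosΔλ=-0.07933854; θ=atan2(y, x)=99.0861° ≈ 99.1°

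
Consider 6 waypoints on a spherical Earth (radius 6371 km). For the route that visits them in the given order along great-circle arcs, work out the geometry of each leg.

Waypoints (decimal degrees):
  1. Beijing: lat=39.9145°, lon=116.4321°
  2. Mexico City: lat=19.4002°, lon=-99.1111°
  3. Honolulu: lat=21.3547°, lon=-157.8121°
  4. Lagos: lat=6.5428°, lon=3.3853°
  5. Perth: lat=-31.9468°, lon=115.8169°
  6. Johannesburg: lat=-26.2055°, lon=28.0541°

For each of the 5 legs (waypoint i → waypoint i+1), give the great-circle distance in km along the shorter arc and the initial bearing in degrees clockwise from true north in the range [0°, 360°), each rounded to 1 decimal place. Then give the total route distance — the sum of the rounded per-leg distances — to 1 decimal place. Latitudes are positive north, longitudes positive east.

Leg 1: φ1=0.6966394, φ2=0.3385974, Δφ=-0.3580421, Δλ=-3.7619385 rad; a=sin²(Δφ/2)+cosφ1·cosφ2·sin²(Δλ/2)=0.6877632935; c=2·atan2(√a, √(1-a))=1.955761206; dist=6371·c=12460.155 ≈ 12460.2 km; running total=12460.2 km
Leg 1 bearing: y=sinΔλ·cosφ2=0.54831033, x=cosφ1·sinφ2-sinφ1·cosφ2·cosΔλ=0.74721855; θ=atan2(y, x)=36.2713° ≈ 36.3°
Leg 2: φ1=0.3385974, φ2=0.3727098, Δφ=0.0341125, Δλ=-1.0245257 rad; a=sin²(Δφ/2)+cosφ1·cosφ2·sin²(Δλ/2)=0.2113399445; c=2·atan2(√a, √(1-a))=0.955353554; dist=6371·c=6086.557 ≈ 6086.6 km; running total=18546.8 km
Leg 2 bearing: y=sinΔλ·cosφ2=-0.79580356, x=cosφ1·sinφ2-sinφ1·cosφ2·cosΔλ=0.18275171; θ=atan2(y, x)=-77.0666° <0 so +360° → 282.9334° ≈ 282.9°
Leg 3: φ1=0.3727098, φ2=0.1141934, Δφ=-0.2585164, Δλ=2.8134254 rad; a=sin²(Δφ/2)+cosφ1·cosφ2·sin²(Δλ/2)=0.9172041195; c=2·atan2(√a, √(1-a))=2.557854547; dist=6371·c=16296.091 ≈ 16296.1 km; running total=34842.9 km
Leg 3 bearing: y=sinΔλ·cosφ2=0.32020946, x=cosφ1·sinφ2-sinφ1·cosφ2·cosΔλ=0.44858532; θ=atan2(y, x)=35.5200° ≈ 35.5°
Leg 4: φ1=0.1141934, φ2=-0.5575768, Δφ=-0.6717702, Δλ=1.9623016 rad; a=sin²(Δφ/2)+cosφ1·cosφ2·sin²(Δλ/2)=0.6909846440; c=2·atan2(√a, √(1-a))=1.962722548; dist=6371·c=12504.505 ≈ 12504.5 km; running total=47347.4 km
Leg 4 bearing: y=sinΔλ·cosφ2=0.78433562, x=cosφ1·sinφ2-sinφ1·cosφ2·cosΔλ=-0.48879147; θ=atan2(y, x)=121.9308° ≈ 121.9°
Leg 5: φ1=-0.5575768, φ2=-0.4573723, Δφ=0.1002046, Δλ=-1.5317498 rad; a=sin²(Δφ/2)+cosφ1·cosφ2·sin²(Δλ/2)=0.3683101283; c=2·atan2(√a, √(1-a))=1.304272348; dist=6371·c=8309.519 ≈ 8309.5 km; running total=55656.9 km
Leg 5 bearing: y=sinΔλ·cosφ2=-0.89653211, x=cosφ1·sinφ2-sinφ1·cosφ2·cosΔλ=-0.35617592; θ=atan2(y, x)=-111.6670° <0 so +360° → 248.3330° ≈ 248.3°

Leg 1: dist=12460.2 km, bearing=36.3°
Leg 2: dist=6086.6 km, bearing=282.9°
Leg 3: dist=16296.1 km, bearing=35.5°
Leg 4: dist=12504.5 km, bearing=121.9°
Leg 5: dist=8309.5 km, bearing=248.3°
Total: 55656.9 km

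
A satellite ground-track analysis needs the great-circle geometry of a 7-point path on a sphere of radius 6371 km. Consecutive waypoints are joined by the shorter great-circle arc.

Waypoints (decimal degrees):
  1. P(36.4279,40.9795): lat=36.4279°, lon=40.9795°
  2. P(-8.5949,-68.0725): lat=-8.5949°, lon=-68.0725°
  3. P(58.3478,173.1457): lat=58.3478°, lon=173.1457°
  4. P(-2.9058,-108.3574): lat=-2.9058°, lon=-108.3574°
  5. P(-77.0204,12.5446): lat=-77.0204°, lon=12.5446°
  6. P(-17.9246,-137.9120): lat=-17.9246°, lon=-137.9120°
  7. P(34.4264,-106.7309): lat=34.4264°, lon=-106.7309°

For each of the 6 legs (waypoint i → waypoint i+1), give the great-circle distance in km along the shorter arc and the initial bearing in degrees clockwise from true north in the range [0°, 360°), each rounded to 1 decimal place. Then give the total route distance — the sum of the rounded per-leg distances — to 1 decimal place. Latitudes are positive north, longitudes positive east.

Leg 1: dist=12275.0 km, bearing=274.4°
Leg 2: dist=12470.6 km, bearing=330.2°
Leg 3: dist=9616.4 km, bearing=101.3°
Leg 4: dist=10427.1 km, bearing=168.9°
Leg 5: dist=9279.8 km, bearing=208.2°
Leg 6: dist=6690.5 km, bearing=29.5°
Total: 60759.4 km

Leg 1: φ1=0.6357868, φ2=-0.1500093, Δφ=-0.7857961, Δλ=-1.9033165 rad; a=sin²(Δφ/2)+cosφ1·cosφ2·sin²(Δλ/2)=0.6742189412; c=2·atan2(√a, √(1-a))=1.926700355; dist=6371·c=12275.008 ≈ 12275.0 km; running total=12275.0 km
Leg 1 bearing: y=sinΔλ·cosφ2=-0.93460756, x=cosφ1·sinφ2-sinφ1·cosφ2·cosΔλ=0.07141249; θ=atan2(y, x)=-85.6306° <0 so +360° → 274.3694° ≈ 274.4°
Leg 2: φ1=-0.1500093, φ2=1.0183612, Δφ=1.1683705, Δλ=4.2100518 rad; a=sin²(Δφ/2)+cosφ1·cosφ2·sin²(Δλ/2)=0.6885196241; c=2·atan2(√a, √(1-a))=1.957393860; dist=6371·c=12470.556 ≈ 12470.6 km; running total=24745.6 km
Leg 2 bearing: y=sinΔλ·cosφ2=-0.45993243, x=cosφ1·sinφ2-sinφ1·cosφ2·cosΔλ=0.80393007; θ=atan2(y, x)=-29.7741° <0 so +360° → 330.2259° ≈ 330.2°
Leg 3: φ1=1.0183612, φ2=-0.0507158, Δφ=-1.0690770, Δλ=-4.9131559 rad; a=sin²(Δφ/2)+cosφ1·cosφ2·sin²(Δλ/2)=0.4693196714; c=2·atan2(√a, √(1-a))=1.509397099; dist=6371·c=9616.369 ≈ 9616.4 km; running total=34362.0 km
Leg 3 bearing: y=sinΔλ·cosφ2=0.97865397, x=cosφ1·sinφ2-sinφ1·cosφ2·cosΔλ=-0.19614095; θ=atan2(y, x)=101.3330° ≈ 101.3°
Leg 4: φ1=-0.0507158, φ2=-1.3442596, Δφ=-1.2935438, Δλ=2.1101380 rad; a=sin²(Δφ/2)+cosφ1·cosφ2·sin²(Δλ/2)=0.5329015411; c=2·atan2(√a, √(1-a))=1.636646990; dist=6371·c=10427.078 ≈ 10427.1 km; running total=44789.1 km
Leg 4 bearing: y=sinΔλ·cosφ2=0.19272089, x=cosφ1·sinφ2-sinφ1·cosφ2·cosΔλ=-0.97904475; θ=atan2(y, x)=168.8639° ≈ 168.9°
Leg 5: φ1=-1.3442596, φ2=-0.3128433, Δφ=1.0314163, Δλ=-2.6259631 rad; a=sin²(Δφ/2)+cosφ1·cosφ2·sin²(Δλ/2)=0.4430077588; c=2·atan2(√a, √(1-a))=1.456563567; dist=6371·c=9279.766 ≈ 9279.8 km; running total=54068.9 km
Leg 5 bearing: y=sinΔλ·cosφ2=-0.46914962, x=cosφ1·sinφ2-sinφ1·cosφ2·cosΔλ=-0.87573179; θ=atan2(y, x)=-151.8210° <0 so +360° → 208.1790° ≈ 208.2°
Leg 6: φ1=-0.3128433, φ2=0.6008540, Δφ=0.9136973, Δλ=0.5442129 rad; a=sin²(Δφ/2)+cosφ1·cosφ2·sin²(Δλ/2)=0.2512779750; c=2·atan2(√a, √(1-a))=1.050146402; dist=6371·c=6690.483 ≈ 6690.5 km; running total=60759.4 km
Leg 6 bearing: y=sinΔλ·cosφ2=0.42706342, x=cosφ1·sinφ2-sinφ1·cosφ2·cosΔλ=0.75509354; θ=atan2(y, x)=29.4915° ≈ 29.5°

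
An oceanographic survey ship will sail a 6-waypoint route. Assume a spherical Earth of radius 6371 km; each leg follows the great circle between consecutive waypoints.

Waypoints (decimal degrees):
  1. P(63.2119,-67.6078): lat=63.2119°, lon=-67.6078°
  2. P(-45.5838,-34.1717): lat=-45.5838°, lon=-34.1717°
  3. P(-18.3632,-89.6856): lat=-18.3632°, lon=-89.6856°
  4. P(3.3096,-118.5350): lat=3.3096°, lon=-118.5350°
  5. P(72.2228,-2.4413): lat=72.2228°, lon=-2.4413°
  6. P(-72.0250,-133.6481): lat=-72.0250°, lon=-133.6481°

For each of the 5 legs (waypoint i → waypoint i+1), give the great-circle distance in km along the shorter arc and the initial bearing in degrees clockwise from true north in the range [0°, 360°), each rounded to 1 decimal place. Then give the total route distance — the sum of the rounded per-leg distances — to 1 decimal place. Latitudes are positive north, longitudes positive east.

Leg 1: φ1=1.1032558, φ2=-0.7955874, Δφ=-1.8988432, Δλ=0.5835700 rad; a=sin²(Δφ/2)+cosφ1·cosφ2·sin²(Δλ/2)=0.6871985089; c=2·atan2(√a, √(1-a))=1.954542738; dist=6371·c=12452.392 ≈ 12452.4 km; running total=12452.4 km
Leg 1 bearing: y=sinΔλ·cosφ2=0.38563044, x=cosφ1·sinφ2-sinφ1·cosφ2·cosΔλ=-0.84327696; θ=atan2(y, x)=155.4254° ≈ 155.4°
Leg 2: φ1=-0.7955874, φ2=-0.3204983, Δφ=0.4750891, Δλ=-0.9689003 rad; a=sin²(Δφ/2)+cosφ1·cosφ2·sin²(Δλ/2)=0.1994427991; c=2·atan2(√a, √(1-a))=0.925901487; dist=6371·c=5898.918 ≈ 5898.9 km; running total=18351.3 km
Leg 2 bearing: y=sinΔλ·cosφ2=-0.78229088, x=cosφ1·sinφ2-sinφ1·cosφ2·cosΔλ=0.16334765; θ=atan2(y, x)=-78.2057° <0 so +360° → 281.7943° ≈ 281.8°
Leg 3: φ1=-0.3204983, φ2=0.0577634, Δφ=0.3782617, Δλ=-0.5035170 rad; a=sin²(Δφ/2)+cosφ1·cosφ2·sin²(Δλ/2)=0.0941423746; c=2·atan2(√a, √(1-a))=0.623713372; dist=6371·c=3973.678 ≈ 3973.7 km; running total=22325.0 km
Leg 3 bearing: y=sinΔλ·cosφ2=-0.48170429, x=cosφ1·sinφ2-sinφ1·cosφ2·cosΔλ=0.33027160; θ=atan2(y, x)=-55.5642° <0 so +360° → 304.4358° ≈ 304.4°
Leg 4: φ1=0.0577634, φ2=1.2605257, Δφ=1.2027622, Δλ=2.0262173 rad; a=sin²(Δφ/2)+cosφ1·cosφ2·sin²(Δλ/2)=0.5395459156; c=2·atan2(√a, √(1-a))=1.649970851; dist=6371·c=10511.964 ≈ 10512.0 km; running total=32837.0 km
Leg 4 bearing: y=sinΔλ·cosφ2=0.27419731, x=cosφ1·sinφ2-sinφ1·cosφ2·cosΔλ=0.95841552; θ=atan2(y, x)=15.9655° ≈ 16.0°
Leg 5: φ1=1.2605257, φ2=-1.2570734, Δφ=-2.5175990, Δλ=-2.2899907 rad; a=sin²(Δφ/2)+cosφ1·cosφ2·sin²(Δλ/2)=0.9839218749; c=2·atan2(√a, √(1-a))=2.887309029; dist=6371·c=18395.046 ≈ 18395.0 km; running total=51232.0 km
Leg 5 bearing: y=sinΔλ·cosφ2=-0.23217261, x=cosφ1·sinφ2-sinφ1·cosφ2·cosΔλ=-0.09682125; θ=atan2(y, x)=-112.6372° <0 so +360° → 247.3628° ≈ 247.4°

Leg 1: dist=12452.4 km, bearing=155.4°
Leg 2: dist=5898.9 km, bearing=281.8°
Leg 3: dist=3973.7 km, bearing=304.4°
Leg 4: dist=10512.0 km, bearing=16.0°
Leg 5: dist=18395.0 km, bearing=247.4°
Total: 51232.0 km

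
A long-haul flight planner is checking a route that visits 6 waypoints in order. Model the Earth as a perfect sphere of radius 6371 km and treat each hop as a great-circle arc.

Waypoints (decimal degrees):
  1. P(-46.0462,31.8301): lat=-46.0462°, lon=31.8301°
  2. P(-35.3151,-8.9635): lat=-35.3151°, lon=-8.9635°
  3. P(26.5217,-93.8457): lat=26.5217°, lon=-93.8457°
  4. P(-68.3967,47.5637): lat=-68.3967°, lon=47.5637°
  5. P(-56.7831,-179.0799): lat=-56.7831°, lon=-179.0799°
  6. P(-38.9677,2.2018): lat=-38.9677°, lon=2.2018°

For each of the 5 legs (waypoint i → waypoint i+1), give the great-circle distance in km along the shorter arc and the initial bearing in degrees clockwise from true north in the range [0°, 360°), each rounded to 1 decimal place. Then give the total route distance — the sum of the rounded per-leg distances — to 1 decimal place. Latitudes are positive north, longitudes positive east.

Leg 1: φ1=-0.8036578, φ2=-0.6163648, Δφ=0.1872930, Δλ=-0.7119826 rad; a=sin²(Δφ/2)+cosφ1·cosφ2·sin²(Δλ/2)=0.0775372347; c=2·atan2(√a, √(1-a))=0.564370400; dist=6371·c=3595.604 ≈ 3595.6 km; running total=3595.6 km
Leg 1 bearing: y=sinΔλ·cosφ2=-0.53311259, x=cosφ1·sinφ2-sinφ1·cosφ2·cosΔλ=0.04349502; θ=atan2(y, x)=-85.3357° <0 so +360° → 274.6643° ≈ 274.7°
Leg 2: φ1=-0.6163648, φ2=0.4628910, Δφ=1.0792558, Δλ=-1.4814739 rad; a=sin²(Δφ/2)+cosφ1·cosφ2·sin²(Δλ/2)=0.5965008387; c=2·atan2(√a, √(1-a))=1.765016753; dist=6371·c=11244.922 ≈ 11244.9 km; running total=14840.5 km
Leg 2 bearing: y=sinΔλ·cosφ2=-0.89119824, x=cosφ1·sinφ2-sinφ1·cosφ2·cosΔλ=0.41050707; θ=atan2(y, x)=-65.2681° <0 so +360° → 294.7319° ≈ 294.7°
Leg 3: φ1=0.4628910, φ2=-1.1937476, Δφ=-1.6566386, Δλ=2.4680596 rad; a=sin²(Δφ/2)+cosφ1·cosφ2·sin²(Δλ/2)=0.8363311115; c=2·atan2(√a, √(1-a))=2.308597101; dist=6371·c=14708.072 ≈ 14708.1 km; running total=29548.6 km
Leg 3 bearing: y=sinΔλ·cosφ2=0.22965160, x=cosφ1·sinφ2-sinφ1·cosφ2·cosΔλ=-0.70341004; θ=atan2(y, x)=161.9190° ≈ 161.9°
Leg 4: φ1=-1.1937476, φ2=-0.9910521, Δφ=0.2026956, Δλ=-3.9556770 rad; a=sin²(Δφ/2)+cosφ1·cosφ2·sin²(Δλ/2)=0.1803162090; c=2·atan2(√a, √(1-a))=0.877120838; dist=6371·c=5588.137 ≈ 5588.1 km; running total=35136.7 km
Leg 4 bearing: y=sinΔλ·cosφ2=0.39831119, x=cosφ1·sinφ2-sinφ1·cosφ2·cosΔλ=-0.65769088; θ=atan2(y, x)=148.8000° ≈ 148.8°
Leg 5: φ1=-0.9910521, φ2=-0.6801147, Δφ=0.3109374, Δλ=3.1639625 rad; a=sin²(Δφ/2)+cosφ1·cosφ2·sin²(Δλ/2)=0.4498457411; c=2·atan2(√a, √(1-a))=1.470318829; dist=6371·c=9367.401 ≈ 9367.4 km; running total=44504.1 km
Leg 5 bearing: y=sinΔλ·cosφ2=-0.01739115, x=cosφ1·sinφ2-sinφ1·cosφ2·cosΔλ=-0.99480438; θ=atan2(y, x)=-178.9985° <0 so +360° → 181.0015° ≈ 181.0°

Leg 1: dist=3595.6 km, bearing=274.7°
Leg 2: dist=11244.9 km, bearing=294.7°
Leg 3: dist=14708.1 km, bearing=161.9°
Leg 4: dist=5588.1 km, bearing=148.8°
Leg 5: dist=9367.4 km, bearing=181.0°
Total: 44504.1 km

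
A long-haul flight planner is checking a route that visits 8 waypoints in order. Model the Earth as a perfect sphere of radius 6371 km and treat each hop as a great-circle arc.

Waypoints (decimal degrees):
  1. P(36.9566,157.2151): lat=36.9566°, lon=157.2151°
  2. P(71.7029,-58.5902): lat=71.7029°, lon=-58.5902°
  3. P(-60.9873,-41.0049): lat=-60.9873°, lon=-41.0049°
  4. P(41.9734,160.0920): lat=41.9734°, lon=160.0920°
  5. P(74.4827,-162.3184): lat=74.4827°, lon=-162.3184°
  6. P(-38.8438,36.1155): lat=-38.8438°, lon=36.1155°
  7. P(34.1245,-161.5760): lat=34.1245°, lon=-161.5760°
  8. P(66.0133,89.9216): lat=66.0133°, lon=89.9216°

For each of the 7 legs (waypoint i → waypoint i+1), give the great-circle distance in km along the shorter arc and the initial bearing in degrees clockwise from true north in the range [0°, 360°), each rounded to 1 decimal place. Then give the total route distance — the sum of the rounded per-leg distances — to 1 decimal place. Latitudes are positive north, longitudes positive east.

Leg 1: dist=7611.0 km, bearing=11.4°
Leg 2: dist=14816.4 km, bearing=168.4°
Leg 3: dist=17470.1 km, bearing=223.5°
Leg 4: dist=4078.3 km, bearing=15.9°
Leg 5: dist=15936.8 km, bearing=335.6°
Leg 6: dist=18351.9 km, bearing=102.9°
Leg 7: dist=7345.7 km, bearing=335.1°
Total: 85610.2 km

Leg 1: φ1=0.6450144, φ2=1.2514517, Δφ=0.6064373, Δλ=-3.7665130 rad; a=sin²(Δφ/2)+cosφ1·cosφ2·sin²(Δλ/2)=0.3163223010; c=2·atan2(√a, √(1-a))=1.194632320; dist=6371·c=7611.003 ≈ 7611.0 km; running total=7611.0 km
Leg 1 bearing: y=sinΔλ·cosφ2=0.18366774, x=cosφ1·sinφ2-sinφ1·cosφ2·cosΔλ=0.91176542; θ=atan2(y, x)=11.3893° ≈ 11.4°
Leg 2: φ1=1.2514517, φ2=-1.0644292, Δφ=-2.3158809, Δλ=0.3069214 rad; a=sin²(Δφ/2)+cosφ1·cosφ2·sin²(Δλ/2)=0.8425747665; c=2·atan2(√a, √(1-a))=2.325605295; dist=6371·c=14816.431 ≈ 14816.4 km; running total=22427.4 km
Leg 2 bearing: y=sinΔλ·cosφ2=0.14653183, x=cosφ1·sinφ2-sinφ1·cosφ2·cosΔλ=-0.71351141; θ=atan2(y, x)=168.3947° ≈ 168.4°
Leg 3: φ1=-1.0644292, φ2=0.7325740, Δφ=1.7970032, Δλ=3.5098030 rad; a=sin²(Δφ/2)+cosφ1·cosφ2·sin²(Δλ/2)=0.9606355385; c=2·atan2(√a, √(1-a))=2.742132477; dist=6371·c=17470.126 ≈ 17470.1 km; running total=39897.5 km
Leg 3 bearing: y=sinΔλ·cosφ2=-0.26760404, x=cosφ1·sinφ2-sinφ1·cosφ2·cosΔλ=-0.28221921; θ=atan2(y, x)=-136.5227° <0 so +360° → 223.4773° ≈ 223.5°
Leg 4: φ1=0.7325740, φ2=1.2999684, Δφ=0.5673943, Δλ=-5.6271230 rad; a=sin²(Δφ/2)+cosφ1·cosφ2·sin²(Δλ/2)=0.0989932681; c=2·atan2(√a, √(1-a))=0.640137788; dist=6371·c=4078.318 ≈ 4078.3 km; running total=43975.8 km
Leg 4 bearing: y=sinΔλ·cosφ2=0.16319325, x=cosφ1·sinφ2-sinφ1·cosφ2·cosΔλ=0.57458017; θ=atan2(y, x)=15.8557° ≈ 15.9°
Leg 5: φ1=1.2999684, φ2=-0.6779522, Δφ=-1.9779206, Δλ=3.4633249 rad; a=sin²(Δφ/2)+cosφ1·cosφ2·sin²(Δλ/2)=0.9010069109; c=2·atan2(√a, √(1-a))=2.501455465; dist=6371·c=15936.773 ≈ 15936.8 km; running total=59912.6 km
Leg 5 bearing: y=sinΔλ·cosφ2=-0.24628323, x=cosφ1·sinφ2-sinφ1·cosφ2·cosΔλ=0.54416762; θ=atan2(y, x)=-24.3509° <0 so +360° → 335.6491° ≈ 335.6°
Leg 6: φ1=-0.6779522, φ2=0.5955849, Δφ=1.2735371, Δλ=-3.4503676 rad; a=sin²(Δφ/2)+cosφ1·cosφ2·sin²(Δλ/2)=0.9830585229; c=2·atan2(√a, √(1-a))=2.880533102; dist=6371·c=18351.876 ≈ 18351.9 km; running total=78264.5 km
Leg 6 bearing: y=sinΔλ·cosφ2=0.25156781, x=cosφ1·sinφ2-sinφ1·cosφ2·cosΔλ=-0.05771907; θ=atan2(y, x)=102.9221° ≈ 102.9°
Leg 7: φ1=0.5955849, φ2=1.1521494, Δφ=0.5565646, Δλ=4.3894612 rad; a=sin²(Δφ/2)+cosφ1·cosφ2·sin²(Δλ/2)=0.2971250626; c=2·atan2(√a, √(1-a))=1.152997199; dist=6371·c=7345.745 ≈ 7345.7 km; running total=85610.2 km
Leg 7 bearing: y=sinΔλ·cosφ2=-0.38551146, x=cosφ1·sinφ2-sinφ1·cosφ2·cosΔλ=0.82870257; θ=atan2(y, x)=-24.9478° <0 so +360° → 335.0522° ≈ 335.1°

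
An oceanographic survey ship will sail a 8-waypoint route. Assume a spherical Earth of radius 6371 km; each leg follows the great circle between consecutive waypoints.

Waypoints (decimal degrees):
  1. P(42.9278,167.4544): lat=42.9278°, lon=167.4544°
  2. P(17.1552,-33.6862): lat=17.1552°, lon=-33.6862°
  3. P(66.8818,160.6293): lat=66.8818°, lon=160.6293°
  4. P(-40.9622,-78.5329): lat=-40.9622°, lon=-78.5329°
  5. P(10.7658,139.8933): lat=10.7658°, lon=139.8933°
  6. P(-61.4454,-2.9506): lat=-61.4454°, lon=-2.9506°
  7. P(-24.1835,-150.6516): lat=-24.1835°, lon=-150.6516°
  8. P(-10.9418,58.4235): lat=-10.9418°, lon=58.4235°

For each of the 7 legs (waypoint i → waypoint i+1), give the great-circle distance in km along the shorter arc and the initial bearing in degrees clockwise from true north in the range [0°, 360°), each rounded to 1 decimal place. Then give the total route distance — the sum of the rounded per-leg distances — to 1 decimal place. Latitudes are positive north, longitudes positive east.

Leg 1: dist=12993.1 km, bearing=22.7°
Leg 2: dist=10596.0 km, bearing=354.4°
Leg 3: dist=15458.0 km, bearing=81.4°
Leg 4: dist=14980.1 km, bearing=239.2°
Leg 5: dist=13629.1 km, bearing=200.0°
Leg 6: dist=10063.3 km, bearing=209.2°
Leg 7: dist=14992.6 km, bearing=222.3°
Total: 92712.2 km

Leg 1: φ1=0.7492315, φ2=0.2994147, Δφ=-0.4498167, Δλ=-3.5105657 rad; a=sin²(Δφ/2)+cosφ1·cosφ2·sin²(Δλ/2)=0.7258290909; c=2·atan2(√a, √(1-a))=2.039419344; dist=6371·c=12993.141 ≈ 12993.1 km; running total=12993.1 km
Leg 1 bearing: y=sinΔλ·cosφ2=0.34461189, x=cosφ1·sinφ2-sinφ1·cosφ2·cosΔλ=0.82295050; θ=atan2(y, x)=22.7216° ≈ 22.7°
Leg 2: φ1=0.2994147, φ2=1.1673076, Δφ=0.8678929, Δλ=3.3914453 rad; a=sin²(Δφ/2)+cosφ1·cosφ2·sin²(Δλ/2)=0.5461185196; c=2·atan2(√a, √(1-a))=1.663164656; dist=6371·c=10596.022 ≈ 10596.0 km; running total=23589.1 km
Leg 2 bearing: y=sinΔλ·cosφ2=-0.09708197, x=cosφ1·sinφ2-sinφ1·cosφ2·cosΔλ=0.99099315; θ=atan2(y, x)=-5.5951° <0 so +360° → 354.4049° ≈ 354.4°
Leg 3: φ1=1.1673076, φ2=-0.7149253, Δφ=-1.8822329, Δλ=-4.1741678 rad; a=sin²(Δφ/2)+cosφ1·cosφ2·sin²(Δλ/2)=0.8774507057; c=2·atan2(√a, √(1-a))=2.426300109; dist=6371·c=15457.958 ≈ 15458.0 km; running total=39047.1 km
Leg 3 bearing: y=sinΔλ·cosφ2=0.64838166, x=cosφ1·sinφ2-sinφ1·cosφ2·cosΔλ=0.09861581; θ=atan2(y, x)=81.3519° ≈ 81.4°
Leg 4: φ1=-0.7149253, φ2=0.1878987, Δφ=0.9028239, Δλ=3.8122564 rad; a=sin²(Δφ/2)+cosφ1·cosφ2·sin²(Δλ/2)=0.8518142120; c=2·atan2(√a, √(1-a))=2.351287370; dist=6371·c=14980.052 ≈ 14980.1 km; running total=54027.2 km
Leg 4 bearing: y=sinΔλ·cosφ2=-0.61056690, x=cosφ1·sinφ2-sinφ1·cosφ2·cosΔλ=-0.36347640; θ=atan2(y, x)=-120.7657° <0 so +360° → 239.2343° ≈ 239.2°
Leg 5: φ1=0.1878987, φ2=-1.0724245, Δφ=-1.2603232, Δλ=-2.4930964 rad; a=sin²(Δφ/2)+cosφ1·cosφ2·sin²(Δλ/2)=0.7691638666; c=2·atan2(√a, √(1-a))=2.139247844; dist=6371·c=13629.148 ≈ 13629.1 km; running total=67656.3 km
Leg 5 bearing: y=sinΔλ·cosφ2=-0.28870416, x=cosφ1·sinφ2-sinφ1·cosφ2·cosΔλ=-0.79174059; θ=atan2(y, x)=-159.9659° <0 so +360° → 200.0341° ≈ 200.0°
Leg 6: φ1=-1.0724245, φ2=-0.4220817, Δφ=0.6503428, Δλ=-2.5778688 rad; a=sin²(Δφ/2)+cosφ1·cosφ2·sin²(Δλ/2)=0.5043735919; c=2·atan2(√a, √(1-a))=1.579543622; dist=6371·c=10063.272 ≈ 10063.3 km; running total=77719.6 km
Leg 6 bearing: y=sinΔλ·cosφ2=-0.48744313, x=cosφ1·sinφ2-sinφ1·cosφ2·cosΔλ=-0.87311092; θ=atan2(y, x)=-150.8261° <0 so +360° → 209.1739° ≈ 209.2°
Leg 7: φ1=-0.4220817, φ2=-0.1909704, Δφ=0.2311113, Δλ=3.6490489 rad; a=sin²(Δφ/2)+cosφ1·cosφ2·sin²(Δλ/2)=0.8525142678; c=2·atan2(√a, √(1-a))=2.353259709; dist=6371·c=14992.618 ≈ 14992.6 km; running total=92712.2 km
Leg 7 bearing: y=sinΔλ·cosφ2=-0.47712117, x=cosφ1·sinφ2-sinφ1·cosφ2·cosΔλ=-0.52468100; θ=atan2(y, x)=-137.7180° <0 so +360° → 222.2820° ≈ 222.3°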